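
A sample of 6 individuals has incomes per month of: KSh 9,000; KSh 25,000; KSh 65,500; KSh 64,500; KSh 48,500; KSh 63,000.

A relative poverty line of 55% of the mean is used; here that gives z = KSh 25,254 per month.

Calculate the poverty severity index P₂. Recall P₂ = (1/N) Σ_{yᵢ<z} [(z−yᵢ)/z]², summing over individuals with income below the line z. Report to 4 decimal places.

0.0691

Poor units: KSh 9,000, KSh 25,000 (q = 2 of N = 6).
Normalized shortfalls: (25254−9000)/25254 = 0.6436; (25254−25000)/25254 = 0.0101.
Squared: 0.4142; 0.0001.
Sum = 0.414349; P₂ = 0.414349 / 6 = 0.0691.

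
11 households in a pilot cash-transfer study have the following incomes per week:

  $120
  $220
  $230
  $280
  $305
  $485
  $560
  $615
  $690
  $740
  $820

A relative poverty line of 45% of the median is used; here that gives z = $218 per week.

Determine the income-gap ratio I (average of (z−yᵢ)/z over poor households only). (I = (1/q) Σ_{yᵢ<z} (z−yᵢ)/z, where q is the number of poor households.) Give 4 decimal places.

0.4495

Incomes under z: $120 (q = 1 of N = 11).
Relative gaps: 0.4495; sum = 0.449541.
I averages over the q = 1 poor units only: 0.449541 / 1 = 0.4495.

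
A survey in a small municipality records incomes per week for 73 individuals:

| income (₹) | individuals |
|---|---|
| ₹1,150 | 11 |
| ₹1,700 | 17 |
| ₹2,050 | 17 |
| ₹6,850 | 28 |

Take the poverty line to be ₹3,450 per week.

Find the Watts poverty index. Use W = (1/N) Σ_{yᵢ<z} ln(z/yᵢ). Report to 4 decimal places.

Poor units: 11×₹1,150, 17×₹1,700, 17×₹2,050 (q = 45 of N = 73).
Log gaps: ln(3450/1150) = 1.0986 (×11); ln(3450/1700) = 0.7077 (×17); ln(3450/2050) = 0.5205 (×17).
W = 32.965502 / 73 = 0.4516.

0.4516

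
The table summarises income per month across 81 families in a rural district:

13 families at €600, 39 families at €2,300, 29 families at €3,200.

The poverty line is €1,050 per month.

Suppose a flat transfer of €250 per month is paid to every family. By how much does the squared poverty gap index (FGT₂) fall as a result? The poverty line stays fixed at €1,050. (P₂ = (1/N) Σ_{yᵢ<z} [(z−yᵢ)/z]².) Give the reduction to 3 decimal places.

0.024

Before: below the line — 13×€600; squared poverty gap index (FGT₂) = 0.02948.
After the €250 transfer: below the line — 13×€850; squared poverty gap index (FGT₂) = 0.00582.
Reduction = 0.02948 − 0.00582 = 0.024.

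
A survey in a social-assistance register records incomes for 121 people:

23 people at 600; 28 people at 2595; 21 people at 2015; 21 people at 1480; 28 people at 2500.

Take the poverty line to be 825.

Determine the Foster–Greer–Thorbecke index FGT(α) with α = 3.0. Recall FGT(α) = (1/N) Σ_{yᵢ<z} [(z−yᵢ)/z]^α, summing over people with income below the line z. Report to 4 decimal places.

Below z: 23×600 (q = 23 of N = 121).
Gap ratios (z−y)/z: (825−600)/825 = 0.2727 (×23).
Raised to α = 3.0: 0.02029 (×23).
Sum = 0.466566; FGT(3.0) = 0.466566 / 121 = 0.0039.

0.0039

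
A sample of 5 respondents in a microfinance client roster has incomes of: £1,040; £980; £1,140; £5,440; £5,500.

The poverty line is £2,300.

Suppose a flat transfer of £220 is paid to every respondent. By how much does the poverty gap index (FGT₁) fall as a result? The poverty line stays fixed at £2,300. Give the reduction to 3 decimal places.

Before: below the line — £980, £1,040, £1,140; poverty gap index (FGT₁) = 0.32522.
After the £220 transfer: below the line — £1,200, £1,260, £1,360; poverty gap index (FGT₁) = 0.26783.
Reduction = 0.32522 − 0.26783 = 0.057.

0.057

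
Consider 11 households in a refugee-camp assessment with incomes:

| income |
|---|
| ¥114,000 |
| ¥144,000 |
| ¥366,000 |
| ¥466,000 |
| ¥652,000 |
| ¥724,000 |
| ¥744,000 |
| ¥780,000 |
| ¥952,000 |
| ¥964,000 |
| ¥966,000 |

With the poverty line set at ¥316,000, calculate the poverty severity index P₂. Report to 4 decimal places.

0.0641

Poor units: ¥114,000, ¥144,000 (q = 2 of N = 11).
Normalized shortfalls: (316000−114000)/316000 = 0.6392; (316000−144000)/316000 = 0.5443.
Squared: 0.4086; 0.2963.
Sum = 0.704895; P₂ = 0.704895 / 11 = 0.0641.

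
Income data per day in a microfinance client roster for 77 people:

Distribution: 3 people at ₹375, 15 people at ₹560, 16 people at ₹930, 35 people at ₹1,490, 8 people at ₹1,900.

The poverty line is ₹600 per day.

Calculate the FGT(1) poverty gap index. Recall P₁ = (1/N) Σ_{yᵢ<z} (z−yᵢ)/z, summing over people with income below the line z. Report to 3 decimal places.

0.028

Poor units: 3×₹375, 15×₹560 (q = 18 of N = 77).
Normalized shortfalls: (600−375)/600 = 0.3750 (×3); (600−560)/600 = 0.0667 (×15).
Sum of shortfalls = 2.125000; P₁ averages over all N: 2.125000 / 77 = 0.028.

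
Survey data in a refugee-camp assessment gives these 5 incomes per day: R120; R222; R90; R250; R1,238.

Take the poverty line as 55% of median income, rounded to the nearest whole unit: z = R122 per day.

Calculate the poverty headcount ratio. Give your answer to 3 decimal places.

0.400

2 of the 5 respondents have income below R122.
H = 2/5 = 0.400.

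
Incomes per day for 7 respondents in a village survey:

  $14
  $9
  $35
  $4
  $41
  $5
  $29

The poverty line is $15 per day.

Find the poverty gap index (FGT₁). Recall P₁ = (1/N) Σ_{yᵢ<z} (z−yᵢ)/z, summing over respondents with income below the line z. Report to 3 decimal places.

Below the line: $4, $5, $9, $14 (q = 4 of N = 7).
Relative gaps: (15−4)/15 = 0.7333; (15−5)/15 = 0.6667; (15−9)/15 = 0.4000; (15−14)/15 = 0.0667.
Sum of shortfalls = 1.866667; P₁ averages over all N: 1.866667 / 7 = 0.267.

0.267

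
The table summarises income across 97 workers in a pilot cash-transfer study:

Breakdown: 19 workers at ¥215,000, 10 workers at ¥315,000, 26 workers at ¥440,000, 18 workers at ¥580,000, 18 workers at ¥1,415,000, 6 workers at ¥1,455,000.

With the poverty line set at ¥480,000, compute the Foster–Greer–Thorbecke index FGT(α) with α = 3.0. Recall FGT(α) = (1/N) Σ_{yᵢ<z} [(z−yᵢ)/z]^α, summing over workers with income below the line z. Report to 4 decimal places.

0.0373

Poor units: 19×¥215,000, 10×¥315,000, 26×¥440,000 (q = 55 of N = 97).
Gap ratios (z−y)/z: (480000−215000)/480000 = 0.5521 (×19); (480000−315000)/480000 = 0.3438 (×10); (480000−440000)/480000 = 0.0833 (×26).
Raised to α = 3.0: 0.16827 (×19); 0.04062 (×10); 0.00058 (×26).
Sum = 3.618418; FGT(3.0) = 3.618418 / 97 = 0.0373.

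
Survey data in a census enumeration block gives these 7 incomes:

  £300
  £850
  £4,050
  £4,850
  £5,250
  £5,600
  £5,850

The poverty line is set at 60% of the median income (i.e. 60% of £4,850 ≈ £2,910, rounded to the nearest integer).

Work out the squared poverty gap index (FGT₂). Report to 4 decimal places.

0.1865

Poor units: £300, £850 (q = 2 of N = 7).
Relative gaps: (2910−300)/2910 = 0.8969; (2910−850)/2910 = 0.7079.
Squared: 0.8044; 0.5011.
Sum = 1.305570; P₂ = 1.305570 / 7 = 0.1865.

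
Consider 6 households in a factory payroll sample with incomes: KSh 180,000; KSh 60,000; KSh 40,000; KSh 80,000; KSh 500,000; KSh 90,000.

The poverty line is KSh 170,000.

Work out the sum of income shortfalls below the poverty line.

Below the line: KSh 40,000, KSh 60,000, KSh 80,000, KSh 90,000 (q = 4 of N = 6).
Individual gaps: 170000−40000 = 130000; 170000−60000 = 110000; 170000−80000 = 90000; 170000−90000 = 80000.
Aggregate gap = KSh 410,000.

KSh 410,000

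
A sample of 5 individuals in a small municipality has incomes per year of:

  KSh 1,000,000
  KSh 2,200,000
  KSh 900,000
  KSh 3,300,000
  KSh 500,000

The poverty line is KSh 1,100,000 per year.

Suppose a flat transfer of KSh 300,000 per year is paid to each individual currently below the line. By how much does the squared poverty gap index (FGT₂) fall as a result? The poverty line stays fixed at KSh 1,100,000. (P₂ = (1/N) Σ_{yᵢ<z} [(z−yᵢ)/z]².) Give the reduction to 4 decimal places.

0.0529

Before: below the line — KSh 500,000, KSh 900,000, KSh 1,000,000; squared poverty gap index (FGT₂) = 0.067769.
After the KSh 300,000 transfer: below the line — KSh 800,000; squared poverty gap index (FGT₂) = 0.014876.
Reduction = 0.067769 − 0.014876 = 0.0529.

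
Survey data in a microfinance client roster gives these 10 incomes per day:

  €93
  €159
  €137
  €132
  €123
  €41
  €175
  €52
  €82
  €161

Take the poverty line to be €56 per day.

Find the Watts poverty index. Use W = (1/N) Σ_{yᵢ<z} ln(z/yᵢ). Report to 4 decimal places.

0.0386

Below z: €41, €52 (q = 2 of N = 10).
ln(z/y) terms: ln(56/41) = 0.3118; ln(56/52) = 0.0741.
W = 0.385888 / 10 = 0.0386.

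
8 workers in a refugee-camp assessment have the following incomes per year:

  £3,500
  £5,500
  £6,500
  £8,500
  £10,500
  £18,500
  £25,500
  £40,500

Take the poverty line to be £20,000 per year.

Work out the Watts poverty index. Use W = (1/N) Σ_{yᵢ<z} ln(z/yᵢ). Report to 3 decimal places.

Poor units: £3,500, £5,500, £6,500, £8,500, £10,500, £18,500 (q = 6 of N = 8).
Log shortfalls: ln(20000/3500) = 1.7430; ln(20000/5500) = 1.2910; ln(20000/6500) = 1.1239; ln(20000/8500) = 0.8557; ln(20000/10500) = 0.6444; ln(20000/18500) = 0.0780.
W = 5.735868 / 8 = 0.717.

0.717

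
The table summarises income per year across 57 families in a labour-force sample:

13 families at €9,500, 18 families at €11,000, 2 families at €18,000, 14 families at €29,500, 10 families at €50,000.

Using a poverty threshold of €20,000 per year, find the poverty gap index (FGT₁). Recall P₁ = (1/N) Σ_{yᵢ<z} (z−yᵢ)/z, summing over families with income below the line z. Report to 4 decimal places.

Below z: 13×€9,500, 18×€11,000, 2×€18,000 (q = 33 of N = 57).
Shortfall ratios: (20000−9500)/20000 = 0.5250 (×13); (20000−11000)/20000 = 0.4500 (×18); (20000−18000)/20000 = 0.1000 (×2).
Sum of shortfalls = 15.125000; P₁ averages over all N: 15.125000 / 57 = 0.2654.

0.2654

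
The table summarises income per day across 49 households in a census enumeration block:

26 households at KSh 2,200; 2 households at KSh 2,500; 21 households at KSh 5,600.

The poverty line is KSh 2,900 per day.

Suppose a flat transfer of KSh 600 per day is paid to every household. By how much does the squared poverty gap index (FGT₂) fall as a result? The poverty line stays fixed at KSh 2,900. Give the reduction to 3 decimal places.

Before: below the line — 26×KSh 2,200, 2×KSh 2,500; squared poverty gap index (FGT₂) = 0.03169.
After the KSh 600 transfer: below the line — 26×KSh 2,800; squared poverty gap index (FGT₂) = 0.00063.
Reduction = 0.03169 − 0.00063 = 0.031.

0.031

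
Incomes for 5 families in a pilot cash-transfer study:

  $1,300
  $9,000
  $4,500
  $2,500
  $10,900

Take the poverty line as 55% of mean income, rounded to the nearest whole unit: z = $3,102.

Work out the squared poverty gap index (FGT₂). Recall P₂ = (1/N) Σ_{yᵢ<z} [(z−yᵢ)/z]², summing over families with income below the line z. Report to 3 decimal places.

Below z: $1,300, $2,500 (q = 2 of N = 5).
Gap ratios (z−y)/z: (3102−1300)/3102 = 0.5809; (3102−2500)/3102 = 0.1941.
Squared: 0.3375; 0.0377.
Sum = 0.375125; P₂ = 0.375125 / 5 = 0.075.

0.075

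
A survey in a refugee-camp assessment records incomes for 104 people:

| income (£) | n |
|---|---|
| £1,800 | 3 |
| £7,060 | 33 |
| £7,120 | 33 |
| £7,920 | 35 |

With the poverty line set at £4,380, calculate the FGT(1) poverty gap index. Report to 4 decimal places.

0.0170

Incomes under z: 3×£1,800 (q = 3 of N = 104).
Relative gaps: (4380−1800)/4380 = 0.5890 (×3).
Σ = 1.767123. Dividing by the full population N = 104 gives P₁ = 0.0170.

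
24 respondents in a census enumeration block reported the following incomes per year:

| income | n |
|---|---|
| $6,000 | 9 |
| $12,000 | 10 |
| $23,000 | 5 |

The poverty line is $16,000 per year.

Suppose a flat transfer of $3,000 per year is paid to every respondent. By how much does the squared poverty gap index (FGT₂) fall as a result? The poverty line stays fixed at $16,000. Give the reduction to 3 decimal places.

Before: below the line — 9×$6,000, 10×$12,000; squared poverty gap index (FGT₂) = 0.17253.
After the $3,000 transfer: below the line — 9×$9,000, 10×$15,000; squared poverty gap index (FGT₂) = 0.07340.
Reduction = 0.17253 − 0.07340 = 0.099.

0.099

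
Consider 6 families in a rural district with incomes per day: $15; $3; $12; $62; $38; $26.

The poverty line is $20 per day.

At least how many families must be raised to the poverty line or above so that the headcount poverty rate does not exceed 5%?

Currently q = 3 of N = 6 are below the line (H = 0.500).
A headcount ratio of at most 5% allows at most ⌊0.05 × 6⌋ = 0 poor families.
So at least 3 − 0 = 3 must be lifted.

3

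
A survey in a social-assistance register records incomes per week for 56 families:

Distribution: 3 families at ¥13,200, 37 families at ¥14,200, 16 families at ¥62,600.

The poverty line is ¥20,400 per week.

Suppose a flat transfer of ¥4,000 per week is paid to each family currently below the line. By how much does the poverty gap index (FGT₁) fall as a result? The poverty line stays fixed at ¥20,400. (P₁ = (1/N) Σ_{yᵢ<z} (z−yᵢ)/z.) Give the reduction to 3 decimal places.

0.140

Before: below the line — 3×¥13,200, 37×¥14,200; poverty gap index (FGT₁) = 0.21971.
After the ¥4,000 transfer: below the line — 3×¥17,200, 37×¥18,200; poverty gap index (FGT₁) = 0.07966.
Reduction = 0.21971 − 0.07966 = 0.140.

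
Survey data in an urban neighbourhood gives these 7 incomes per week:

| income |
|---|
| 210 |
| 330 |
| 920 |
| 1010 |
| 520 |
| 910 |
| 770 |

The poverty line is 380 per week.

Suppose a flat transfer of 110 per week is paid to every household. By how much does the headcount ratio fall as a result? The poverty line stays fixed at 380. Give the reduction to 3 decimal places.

Before: below the line — 210, 330; headcount ratio = 0.28571.
After the 110 transfer: below the line — 320; headcount ratio = 0.14286.
Reduction = 0.28571 − 0.14286 = 0.143.

0.143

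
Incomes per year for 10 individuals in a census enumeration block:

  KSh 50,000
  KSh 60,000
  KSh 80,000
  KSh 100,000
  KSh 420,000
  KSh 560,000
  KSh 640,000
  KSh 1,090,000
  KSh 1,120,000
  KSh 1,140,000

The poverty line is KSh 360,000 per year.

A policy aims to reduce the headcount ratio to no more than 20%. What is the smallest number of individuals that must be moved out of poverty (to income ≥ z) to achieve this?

4 of the 10 individuals are poor, so H = 4/10 = 0.400.
A headcount ratio of at most 20% allows at most ⌊0.20 × 10⌋ = 2 poor individuals.
So at least 4 − 2 = 2 must be lifted.

2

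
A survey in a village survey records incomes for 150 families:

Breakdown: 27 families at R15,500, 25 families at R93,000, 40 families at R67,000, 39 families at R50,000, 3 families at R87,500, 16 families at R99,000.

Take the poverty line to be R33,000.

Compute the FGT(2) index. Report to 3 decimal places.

Poor units: 27×R15,500 (q = 27 of N = 150).
Gap ratios (z−y)/z: (33000−15500)/33000 = 0.5303 (×27).
Squared: 0.2812 (×27).
Sum = 7.592975; P₂ = 7.592975 / 150 = 0.051.

0.051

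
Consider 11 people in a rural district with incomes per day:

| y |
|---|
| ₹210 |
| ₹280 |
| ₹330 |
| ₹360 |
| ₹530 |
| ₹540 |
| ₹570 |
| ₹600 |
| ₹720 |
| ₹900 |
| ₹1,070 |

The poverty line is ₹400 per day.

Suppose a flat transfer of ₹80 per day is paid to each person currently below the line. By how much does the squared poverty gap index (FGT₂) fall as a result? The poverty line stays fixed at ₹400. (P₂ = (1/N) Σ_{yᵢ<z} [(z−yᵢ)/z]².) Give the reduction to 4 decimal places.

Before: below the line — ₹210, ₹280, ₹330, ₹360; squared poverty gap index (FGT₂) = 0.032386.
After the ₹80 transfer: below the line — ₹290, ₹360; squared poverty gap index (FGT₂) = 0.007784.
Reduction = 0.032386 − 0.007784 = 0.0246.

0.0246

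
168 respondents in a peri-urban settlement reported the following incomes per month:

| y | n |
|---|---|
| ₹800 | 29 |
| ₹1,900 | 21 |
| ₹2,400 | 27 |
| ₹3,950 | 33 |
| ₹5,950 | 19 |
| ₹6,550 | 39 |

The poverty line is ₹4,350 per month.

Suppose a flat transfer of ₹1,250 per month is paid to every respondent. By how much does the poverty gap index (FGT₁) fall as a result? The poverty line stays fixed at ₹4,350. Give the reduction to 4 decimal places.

0.1498

Before: below the line — 29×₹800, 21×₹1,900, 27×₹2,400, 33×₹3,950; poverty gap index (FGT₁) = 0.301382.
After the ₹1,250 transfer: below the line — 29×₹2,050, 21×₹3,150, 27×₹3,650; poverty gap index (FGT₁) = 0.151615.
Reduction = 0.301382 − 0.151615 = 0.1498.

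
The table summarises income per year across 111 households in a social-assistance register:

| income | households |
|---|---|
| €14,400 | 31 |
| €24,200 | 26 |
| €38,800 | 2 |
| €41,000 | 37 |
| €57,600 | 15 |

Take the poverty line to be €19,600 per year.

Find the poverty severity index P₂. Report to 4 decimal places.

Below the line: 31×€14,400 (q = 31 of N = 111).
Relative gaps: (19600−14400)/19600 = 0.2653 (×31).
Squared: 0.0704 (×31).
Sum = 2.182007; P₂ = 2.182007 / 111 = 0.0197.

0.0197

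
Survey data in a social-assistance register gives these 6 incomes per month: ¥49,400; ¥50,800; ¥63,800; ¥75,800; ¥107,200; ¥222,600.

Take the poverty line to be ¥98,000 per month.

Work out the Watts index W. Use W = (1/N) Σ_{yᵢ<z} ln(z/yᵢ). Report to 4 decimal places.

Below the line: ¥49,400, ¥50,800, ¥63,800, ¥75,800 (q = 4 of N = 6).
Log gaps: ln(98000/49400) = 0.6850; ln(98000/50800) = 0.6571; ln(98000/63800) = 0.4292; ln(98000/75800) = 0.2569.
W = 2.028172 / 6 = 0.3380.

0.3380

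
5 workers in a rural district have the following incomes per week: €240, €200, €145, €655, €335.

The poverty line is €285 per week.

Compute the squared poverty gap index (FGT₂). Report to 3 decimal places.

Poor units: €145, €200, €240 (q = 3 of N = 5).
Relative gaps: (285−145)/285 = 0.4912; (285−200)/285 = 0.2982; (285−240)/285 = 0.1579.
Squared: 0.2413; 0.0890; 0.0249.
Sum = 0.355186; P₂ = 0.355186 / 5 = 0.071.

0.071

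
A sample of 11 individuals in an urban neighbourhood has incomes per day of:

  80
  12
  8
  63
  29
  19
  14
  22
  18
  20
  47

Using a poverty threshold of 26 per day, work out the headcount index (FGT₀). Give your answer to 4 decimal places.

7 of the 11 individuals have income below 26.
H = 7/11 = 0.6364.

0.6364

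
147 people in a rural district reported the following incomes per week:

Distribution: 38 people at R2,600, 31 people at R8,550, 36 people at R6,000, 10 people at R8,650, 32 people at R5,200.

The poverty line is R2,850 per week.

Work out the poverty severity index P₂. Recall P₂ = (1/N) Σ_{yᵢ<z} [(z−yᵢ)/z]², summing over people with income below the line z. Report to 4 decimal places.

0.0020

Below the line: 38×R2,600 (q = 38 of N = 147).
Shortfall ratios: (2850−2600)/2850 = 0.0877 (×38).
Squared: 0.0077 (×38).
Sum = 0.292398; P₂ = 0.292398 / 147 = 0.0020.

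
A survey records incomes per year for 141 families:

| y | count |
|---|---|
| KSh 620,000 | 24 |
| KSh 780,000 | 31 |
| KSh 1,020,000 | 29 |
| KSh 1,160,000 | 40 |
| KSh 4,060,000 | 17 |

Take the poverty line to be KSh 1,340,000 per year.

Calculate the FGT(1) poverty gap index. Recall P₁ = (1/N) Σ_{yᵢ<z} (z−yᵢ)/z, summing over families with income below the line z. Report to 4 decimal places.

0.2706

Below the line: 24×KSh 620,000, 31×KSh 780,000, 29×KSh 1,020,000, 40×KSh 1,160,000 (q = 124 of N = 141).
Gap ratios (z−y)/z: (1340000−620000)/1340000 = 0.5373 (×24); (1340000−780000)/1340000 = 0.4179 (×31); (1340000−1020000)/1340000 = 0.2388 (×29); (1340000−1160000)/1340000 = 0.1343 (×40).
Sum of shortfalls = 38.149254; P₁ averages over all N: 38.149254 / 141 = 0.2706.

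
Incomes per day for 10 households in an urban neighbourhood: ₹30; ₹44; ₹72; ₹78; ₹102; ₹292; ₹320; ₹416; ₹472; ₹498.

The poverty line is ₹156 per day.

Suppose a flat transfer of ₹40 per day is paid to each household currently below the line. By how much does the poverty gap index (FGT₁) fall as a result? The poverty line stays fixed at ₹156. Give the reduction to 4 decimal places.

Before: below the line — ₹30, ₹44, ₹72, ₹78, ₹102; poverty gap index (FGT₁) = 0.291026.
After the ₹40 transfer: below the line — ₹70, ₹84, ₹112, ₹118, ₹142; poverty gap index (FGT₁) = 0.162821.
Reduction = 0.291026 − 0.162821 = 0.1282.

0.1282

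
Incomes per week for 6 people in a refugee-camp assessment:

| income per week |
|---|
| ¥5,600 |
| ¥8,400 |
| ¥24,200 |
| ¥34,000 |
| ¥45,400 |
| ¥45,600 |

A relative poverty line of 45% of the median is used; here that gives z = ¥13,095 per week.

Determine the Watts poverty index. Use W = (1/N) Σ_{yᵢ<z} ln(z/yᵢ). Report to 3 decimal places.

Below the line: ¥5,600, ¥8,400 (q = 2 of N = 6).
ln(z/y) terms: ln(13095/5600) = 0.8495; ln(13095/8400) = 0.4440.
W = 1.293463 / 6 = 0.216.

0.216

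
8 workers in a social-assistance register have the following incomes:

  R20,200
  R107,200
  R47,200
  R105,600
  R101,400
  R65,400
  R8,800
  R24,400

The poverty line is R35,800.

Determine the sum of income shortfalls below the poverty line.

Poor units: R8,800, R20,200, R24,400 (q = 3 of N = 8).
Individual gaps: 35800−8800 = 27000; 35800−20200 = 15600; 35800−24400 = 11400.
Aggregate gap = R54,000.

R54,000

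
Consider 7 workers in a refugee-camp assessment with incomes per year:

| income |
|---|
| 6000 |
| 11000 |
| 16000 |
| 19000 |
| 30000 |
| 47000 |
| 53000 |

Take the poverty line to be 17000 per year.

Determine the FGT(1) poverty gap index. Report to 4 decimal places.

Poor units: 6000, 11000, 16000 (q = 3 of N = 7).
Normalized shortfalls: (17000−6000)/17000 = 0.6471; (17000−11000)/17000 = 0.3529; (17000−16000)/17000 = 0.0588.
Σ = 1.058824. Dividing by the full population N = 7 gives P₁ = 0.1513.

0.1513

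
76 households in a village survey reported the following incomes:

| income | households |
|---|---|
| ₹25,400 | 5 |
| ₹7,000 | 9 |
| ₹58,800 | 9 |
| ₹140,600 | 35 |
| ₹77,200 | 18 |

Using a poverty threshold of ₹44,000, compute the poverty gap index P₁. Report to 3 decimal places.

0.127

Below z: 9×₹7,000, 5×₹25,400 (q = 14 of N = 76).
Relative gaps: (44000−7000)/44000 = 0.8409 (×9); (44000−25400)/44000 = 0.4227 (×5).
Σ = 9.681818. Dividing by the full population N = 76 gives P₁ = 0.127.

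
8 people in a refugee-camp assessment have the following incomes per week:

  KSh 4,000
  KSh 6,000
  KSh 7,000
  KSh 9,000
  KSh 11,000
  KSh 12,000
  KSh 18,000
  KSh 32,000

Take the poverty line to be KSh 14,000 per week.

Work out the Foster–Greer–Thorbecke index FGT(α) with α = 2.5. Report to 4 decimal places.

Below the line: KSh 4,000, KSh 6,000, KSh 7,000, KSh 9,000, KSh 11,000, KSh 12,000 (q = 6 of N = 8).
Shortfall ratios: (14000−4000)/14000 = 0.7143; (14000−6000)/14000 = 0.5714; (14000−7000)/14000 = 0.5000; (14000−9000)/14000 = 0.3571; (14000−11000)/14000 = 0.2143; (14000−12000)/14000 = 0.1429.
Raised to α = 2.5: 0.43120; 0.24683; 0.17678; 0.07623; 0.02126; 0.00771.
Sum = 0.960008; FGT(2.5) = 0.960008 / 8 = 0.1200.

0.1200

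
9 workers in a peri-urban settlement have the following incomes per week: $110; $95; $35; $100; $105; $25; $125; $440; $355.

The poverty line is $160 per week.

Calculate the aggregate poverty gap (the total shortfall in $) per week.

$525

Poor units: $25, $35, $95, $100, $105, $110, $125 (q = 7 of N = 9).
Individual gaps: 160−25 = 135; 160−35 = 125; 160−95 = 65; 160−100 = 60; 160−105 = 55; 160−110 = 50; 160−125 = 35.
Aggregate gap = $525.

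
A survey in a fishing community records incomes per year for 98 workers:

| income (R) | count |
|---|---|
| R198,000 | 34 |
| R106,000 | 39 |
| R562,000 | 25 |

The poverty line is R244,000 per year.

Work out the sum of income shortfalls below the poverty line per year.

R6,946,000

Below z: 39×R106,000, 34×R198,000 (q = 73 of N = 98).
Individual gaps: 39×(244000−106000) = 5382000; 34×(244000−198000) = 1564000.
Aggregate gap = R6,946,000.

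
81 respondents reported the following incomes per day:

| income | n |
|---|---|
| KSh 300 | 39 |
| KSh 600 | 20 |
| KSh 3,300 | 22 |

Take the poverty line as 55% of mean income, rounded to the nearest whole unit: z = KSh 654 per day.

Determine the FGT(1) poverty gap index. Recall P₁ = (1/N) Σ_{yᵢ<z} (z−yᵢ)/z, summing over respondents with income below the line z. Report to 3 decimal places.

0.281

Below the line: 39×KSh 300, 20×KSh 600 (q = 59 of N = 81).
Normalized shortfalls: (654−300)/654 = 0.5413 (×39); (654−600)/654 = 0.0826 (×20).
Σ = 22.761468. Dividing by the full population N = 81 gives P₁ = 0.281.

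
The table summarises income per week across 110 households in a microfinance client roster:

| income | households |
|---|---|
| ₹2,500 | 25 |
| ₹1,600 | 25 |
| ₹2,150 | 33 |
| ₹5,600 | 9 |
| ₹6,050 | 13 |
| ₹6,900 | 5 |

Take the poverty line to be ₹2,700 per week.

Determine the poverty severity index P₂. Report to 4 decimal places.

0.0514

Poor units: 25×₹1,600, 33×₹2,150, 25×₹2,500 (q = 83 of N = 110).
Shortfall ratios: (2700−1600)/2700 = 0.4074 (×25); (2700−2150)/2700 = 0.2037 (×33); (2700−2500)/2700 = 0.0741 (×25).
Squared: 0.1660 (×25); 0.0415 (×33); 0.0055 (×25).
Sum = 5.656036; P₂ = 5.656036 / 110 = 0.0514.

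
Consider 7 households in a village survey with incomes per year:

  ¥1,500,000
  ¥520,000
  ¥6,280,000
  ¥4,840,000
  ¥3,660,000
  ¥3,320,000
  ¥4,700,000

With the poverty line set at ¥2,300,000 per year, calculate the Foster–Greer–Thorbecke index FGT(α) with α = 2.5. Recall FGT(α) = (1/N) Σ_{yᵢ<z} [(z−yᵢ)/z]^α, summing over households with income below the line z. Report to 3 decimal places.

Incomes under z: ¥520,000, ¥1,500,000 (q = 2 of N = 7).
Normalized shortfalls: (2300000−520000)/2300000 = 0.7739; (2300000−1500000)/2300000 = 0.3478.
Raised to α = 2.5: 0.52690; 0.07135.
Sum = 0.598255; FGT(2.5) = 0.598255 / 7 = 0.085.

0.085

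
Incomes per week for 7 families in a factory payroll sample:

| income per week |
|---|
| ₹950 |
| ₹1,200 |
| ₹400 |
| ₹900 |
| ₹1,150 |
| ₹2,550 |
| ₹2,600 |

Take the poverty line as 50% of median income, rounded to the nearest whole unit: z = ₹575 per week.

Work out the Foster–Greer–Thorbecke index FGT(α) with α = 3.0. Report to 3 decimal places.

Below the line: ₹400 (q = 1 of N = 7).
Relative gaps: (575−400)/575 = 0.3043.
Raised to α = 3.0: 0.02819.
Sum = 0.028191; FGT(3.0) = 0.028191 / 7 = 0.004.

0.004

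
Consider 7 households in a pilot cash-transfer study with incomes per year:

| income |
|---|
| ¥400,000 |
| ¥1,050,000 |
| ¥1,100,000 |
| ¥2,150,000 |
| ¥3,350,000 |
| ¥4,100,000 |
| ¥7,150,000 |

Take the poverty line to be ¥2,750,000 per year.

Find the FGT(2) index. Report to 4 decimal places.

0.2171

Poor units: ¥400,000, ¥1,050,000, ¥1,100,000, ¥2,150,000 (q = 4 of N = 7).
Relative gaps: (2750000−400000)/2750000 = 0.8545; (2750000−1050000)/2750000 = 0.6182; (2750000−1100000)/2750000 = 0.6000; (2750000−2150000)/2750000 = 0.2182.
Squared: 0.7302; 0.3821; 0.3600; 0.0476.
Sum = 1.520000; P₂ = 1.520000 / 7 = 0.2171.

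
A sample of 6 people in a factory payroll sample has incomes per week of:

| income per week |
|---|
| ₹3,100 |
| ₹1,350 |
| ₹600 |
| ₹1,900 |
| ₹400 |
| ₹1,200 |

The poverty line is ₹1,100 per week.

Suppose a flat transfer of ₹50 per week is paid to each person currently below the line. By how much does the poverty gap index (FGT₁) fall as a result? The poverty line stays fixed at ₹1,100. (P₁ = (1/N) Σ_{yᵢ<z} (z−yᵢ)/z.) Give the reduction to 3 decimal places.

Before: below the line — ₹400, ₹600; poverty gap index (FGT₁) = 0.18182.
After the ₹50 transfer: below the line — ₹450, ₹650; poverty gap index (FGT₁) = 0.16667.
Reduction = 0.18182 − 0.16667 = 0.015.

0.015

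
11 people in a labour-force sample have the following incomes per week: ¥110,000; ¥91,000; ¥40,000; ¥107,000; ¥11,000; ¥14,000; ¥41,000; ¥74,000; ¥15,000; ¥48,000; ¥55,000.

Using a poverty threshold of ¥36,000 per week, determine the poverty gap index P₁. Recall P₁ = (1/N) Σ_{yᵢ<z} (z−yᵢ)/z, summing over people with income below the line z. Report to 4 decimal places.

Below the line: ¥11,000, ¥14,000, ¥15,000 (q = 3 of N = 11).
Normalized shortfalls: (36000−11000)/36000 = 0.6944; (36000−14000)/36000 = 0.6111; (36000−15000)/36000 = 0.5833.
Σ = 1.888889. Dividing by the full population N = 11 gives P₁ = 0.1717.

0.1717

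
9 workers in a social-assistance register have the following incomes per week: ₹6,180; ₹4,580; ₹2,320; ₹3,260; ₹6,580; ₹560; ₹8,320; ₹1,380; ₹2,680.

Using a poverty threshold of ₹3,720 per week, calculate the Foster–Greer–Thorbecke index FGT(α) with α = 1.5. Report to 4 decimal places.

0.1893

Incomes under z: ₹560, ₹1,380, ₹2,320, ₹2,680, ₹3,260 (q = 5 of N = 9).
Gap ratios (z−y)/z: (3720−560)/3720 = 0.8495; (3720−1380)/3720 = 0.6290; (3720−2320)/3720 = 0.3763; (3720−2680)/3720 = 0.2796; (3720−3260)/3720 = 0.1237.
Raised to α = 1.5: 0.78292; 0.49890; 0.23088; 0.14782; 0.04348.
Sum = 1.703993; FGT(1.5) = 1.703993 / 9 = 0.1893.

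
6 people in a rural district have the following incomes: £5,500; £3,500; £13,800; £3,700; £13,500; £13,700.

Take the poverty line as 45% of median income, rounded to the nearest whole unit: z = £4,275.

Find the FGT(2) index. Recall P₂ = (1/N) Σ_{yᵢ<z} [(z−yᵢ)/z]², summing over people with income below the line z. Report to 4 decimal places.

Poor units: £3,500, £3,700 (q = 2 of N = 6).
Gap ratios (z−y)/z: (4275−3500)/4275 = 0.1813; (4275−3700)/4275 = 0.1345.
Squared: 0.0329; 0.0181.
Sum = 0.050956; P₂ = 0.050956 / 6 = 0.0085.

0.0085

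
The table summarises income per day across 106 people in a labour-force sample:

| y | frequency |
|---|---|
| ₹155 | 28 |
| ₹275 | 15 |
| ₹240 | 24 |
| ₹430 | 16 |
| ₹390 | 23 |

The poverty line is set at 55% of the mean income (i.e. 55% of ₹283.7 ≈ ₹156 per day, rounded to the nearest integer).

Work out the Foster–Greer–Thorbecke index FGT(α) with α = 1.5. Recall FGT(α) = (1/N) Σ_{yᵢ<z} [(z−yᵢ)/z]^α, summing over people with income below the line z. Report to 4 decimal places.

0.0001

Incomes under z: 28×₹155 (q = 28 of N = 106).
Normalized shortfalls: (156−155)/156 = 0.0064 (×28).
Raised to α = 1.5: 0.00051 (×28).
Sum = 0.014370; FGT(1.5) = 0.014370 / 106 = 0.0001.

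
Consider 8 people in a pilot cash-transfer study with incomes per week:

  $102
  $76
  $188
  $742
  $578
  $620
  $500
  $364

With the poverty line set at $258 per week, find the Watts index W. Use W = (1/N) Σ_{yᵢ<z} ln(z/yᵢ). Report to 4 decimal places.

0.3083

Incomes under z: $76, $102, $188 (q = 3 of N = 8).
Log shortfalls: ln(258/76) = 1.2222; ln(258/102) = 0.9280; ln(258/188) = 0.3165.
W = 2.466731 / 8 = 0.3083.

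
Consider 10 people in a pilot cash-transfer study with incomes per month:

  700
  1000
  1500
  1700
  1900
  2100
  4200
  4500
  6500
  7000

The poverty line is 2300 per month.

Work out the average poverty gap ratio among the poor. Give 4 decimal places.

Poor units: 700, 1000, 1500, 1700, 1900, 2100 (q = 6 of N = 10).
Relative gaps: 0.6957, 0.5652, 0.3478, 0.2609, 0.1739, 0.0870; sum = 2.130435.
The income-gap ratio divides by q (the poor only): 2.130435 / 6 = 0.3551.

0.3551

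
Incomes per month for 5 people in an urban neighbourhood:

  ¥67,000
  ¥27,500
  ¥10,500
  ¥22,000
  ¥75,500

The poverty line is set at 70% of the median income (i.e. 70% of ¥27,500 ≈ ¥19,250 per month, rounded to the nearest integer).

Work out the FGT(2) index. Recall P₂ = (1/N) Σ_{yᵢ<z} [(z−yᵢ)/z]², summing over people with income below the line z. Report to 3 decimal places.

Poor units: ¥10,500 (q = 1 of N = 5).
Relative gaps: (19250−10500)/19250 = 0.4545.
Squared: 0.2066.
Sum = 0.206612; P₂ = 0.206612 / 5 = 0.041.

0.041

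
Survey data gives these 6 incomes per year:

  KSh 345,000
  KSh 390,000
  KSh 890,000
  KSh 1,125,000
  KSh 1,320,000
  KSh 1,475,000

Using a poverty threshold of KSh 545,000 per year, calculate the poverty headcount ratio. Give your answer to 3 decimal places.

0.333

2 of the 6 individuals have income below KSh 545,000.
H = 2/6 = 0.333.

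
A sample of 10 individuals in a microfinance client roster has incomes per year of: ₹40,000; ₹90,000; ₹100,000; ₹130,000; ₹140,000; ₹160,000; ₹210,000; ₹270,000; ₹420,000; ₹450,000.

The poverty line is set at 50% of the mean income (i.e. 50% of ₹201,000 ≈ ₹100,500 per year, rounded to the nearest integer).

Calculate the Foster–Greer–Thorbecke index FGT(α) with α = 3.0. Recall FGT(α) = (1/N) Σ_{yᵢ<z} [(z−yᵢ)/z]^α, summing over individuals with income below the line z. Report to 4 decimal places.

0.0219

Below the line: ₹40,000, ₹90,000, ₹100,000 (q = 3 of N = 10).
Shortfall ratios: (100500−40000)/100500 = 0.6020; (100500−90000)/100500 = 0.1045; (100500−100000)/100500 = 0.0050.
Raised to α = 3.0: 0.21816; 0.00114; 0.00000.
Sum = 0.219297; FGT(3.0) = 0.219297 / 10 = 0.0219.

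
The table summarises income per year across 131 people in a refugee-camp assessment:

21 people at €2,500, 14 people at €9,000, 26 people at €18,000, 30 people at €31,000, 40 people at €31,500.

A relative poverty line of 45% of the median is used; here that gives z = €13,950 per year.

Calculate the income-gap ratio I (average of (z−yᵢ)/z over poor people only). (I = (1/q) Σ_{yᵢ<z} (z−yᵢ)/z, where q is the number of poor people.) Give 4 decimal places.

0.6344

Below z: 21×€2,500, 14×€9,000 (q = 35 of N = 131).
Relative gaps: 0.8208 (×21), 0.3548 (×14); sum = 22.204301.
The income-gap ratio divides by q (the poor only): 22.204301 / 35 = 0.6344.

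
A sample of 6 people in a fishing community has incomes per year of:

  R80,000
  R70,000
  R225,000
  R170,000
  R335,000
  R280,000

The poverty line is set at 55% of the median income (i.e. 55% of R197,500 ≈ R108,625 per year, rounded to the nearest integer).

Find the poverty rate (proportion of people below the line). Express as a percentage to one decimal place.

33.3%

2 of the 6 people have income below R108,625.
H = 2/6 = 33.3%.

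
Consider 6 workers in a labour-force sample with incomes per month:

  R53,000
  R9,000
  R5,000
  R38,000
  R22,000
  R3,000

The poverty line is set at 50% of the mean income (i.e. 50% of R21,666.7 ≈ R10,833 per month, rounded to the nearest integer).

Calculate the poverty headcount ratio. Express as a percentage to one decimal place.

3 of the 6 workers have income below R10,833.
H = 3/6 = 50.0%.

50.0%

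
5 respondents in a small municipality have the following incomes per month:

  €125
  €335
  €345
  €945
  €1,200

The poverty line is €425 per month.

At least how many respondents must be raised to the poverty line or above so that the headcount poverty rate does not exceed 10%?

Currently q = 3 of N = 5 are below the line (H = 0.600).
A headcount ratio of at most 10% allows at most ⌊0.10 × 5⌋ = 0 poor respondents.
So at least 3 − 0 = 3 must be lifted.

3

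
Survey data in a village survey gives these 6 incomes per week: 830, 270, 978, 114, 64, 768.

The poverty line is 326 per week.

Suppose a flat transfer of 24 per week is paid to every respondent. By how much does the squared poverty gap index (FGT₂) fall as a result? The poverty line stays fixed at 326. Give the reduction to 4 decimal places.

0.0372

Before: below the line — 64, 114, 270; squared poverty gap index (FGT₂) = 0.183052.
After the 24 transfer: below the line — 88, 138, 294; squared poverty gap index (FGT₂) = 0.145865.
Reduction = 0.183052 − 0.145865 = 0.0372.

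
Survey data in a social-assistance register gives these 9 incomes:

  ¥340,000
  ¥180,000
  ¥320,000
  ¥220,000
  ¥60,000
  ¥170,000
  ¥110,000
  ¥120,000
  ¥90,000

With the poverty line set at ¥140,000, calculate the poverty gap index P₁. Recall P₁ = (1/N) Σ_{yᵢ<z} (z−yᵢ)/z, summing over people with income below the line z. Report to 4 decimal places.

0.1429

Poor units: ¥60,000, ¥90,000, ¥110,000, ¥120,000 (q = 4 of N = 9).
Normalized shortfalls: (140000−60000)/140000 = 0.5714; (140000−90000)/140000 = 0.3571; (140000−110000)/140000 = 0.2143; (140000−120000)/140000 = 0.1429.
Σ = 1.285714. Dividing by the full population N = 9 gives P₁ = 0.1429.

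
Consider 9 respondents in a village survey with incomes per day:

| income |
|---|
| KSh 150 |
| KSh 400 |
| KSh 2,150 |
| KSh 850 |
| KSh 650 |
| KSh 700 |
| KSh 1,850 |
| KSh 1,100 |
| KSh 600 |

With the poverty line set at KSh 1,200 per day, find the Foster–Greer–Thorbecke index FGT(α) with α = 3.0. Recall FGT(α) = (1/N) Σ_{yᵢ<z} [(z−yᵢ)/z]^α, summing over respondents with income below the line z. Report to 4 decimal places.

Below z: KSh 150, KSh 400, KSh 600, KSh 650, KSh 700, KSh 850, KSh 1,100 (q = 7 of N = 9).
Shortfall ratios: (1200−150)/1200 = 0.8750; (1200−400)/1200 = 0.6667; (1200−600)/1200 = 0.5000; (1200−650)/1200 = 0.4583; (1200−700)/1200 = 0.4167; (1200−850)/1200 = 0.2917; (1200−1100)/1200 = 0.0833.
Raised to α = 3.0: 0.66992; 0.29630; 0.12500; 0.09628; 0.07234; 0.02481; 0.00058.
Sum = 1.285229; FGT(3.0) = 1.285229 / 9 = 0.1428.

0.1428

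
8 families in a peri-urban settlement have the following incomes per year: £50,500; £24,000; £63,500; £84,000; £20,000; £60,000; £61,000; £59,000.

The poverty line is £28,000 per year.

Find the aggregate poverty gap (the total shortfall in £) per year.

Incomes under z: £20,000, £24,000 (q = 2 of N = 8).
Individual gaps: 28000−20000 = 8000; 28000−24000 = 4000.
Aggregate gap = £12,000.

£12,000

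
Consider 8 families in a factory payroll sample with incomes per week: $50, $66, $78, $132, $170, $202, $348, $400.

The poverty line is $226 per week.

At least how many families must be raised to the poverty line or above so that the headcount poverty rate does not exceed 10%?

6

Currently q = 6 of N = 8 are below the line (H = 0.750).
A headcount ratio of at most 10% allows at most ⌊0.10 × 8⌋ = 0 poor families.
So at least 6 − 0 = 6 must be lifted.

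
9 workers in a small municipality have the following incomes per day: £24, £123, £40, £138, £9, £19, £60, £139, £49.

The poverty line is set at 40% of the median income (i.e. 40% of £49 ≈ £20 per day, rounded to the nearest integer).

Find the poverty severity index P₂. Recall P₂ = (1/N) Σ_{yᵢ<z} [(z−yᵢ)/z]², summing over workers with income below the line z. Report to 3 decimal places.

Poor units: £9, £19 (q = 2 of N = 9).
Shortfall ratios: (20−9)/20 = 0.5500; (20−19)/20 = 0.0500.
Squared: 0.3025; 0.0025.
Sum = 0.305000; P₂ = 0.305000 / 9 = 0.034.

0.034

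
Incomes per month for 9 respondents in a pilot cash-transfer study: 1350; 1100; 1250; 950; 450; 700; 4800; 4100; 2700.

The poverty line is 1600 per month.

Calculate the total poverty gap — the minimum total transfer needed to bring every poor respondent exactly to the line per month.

3800

Poor units: 450, 700, 950, 1100, 1250, 1350 (q = 6 of N = 9).
Individual gaps: 1600−450 = 1150; 1600−700 = 900; 1600−950 = 650; 1600−1100 = 500; 1600−1250 = 350; 1600−1350 = 250.
Aggregate gap = 3800.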